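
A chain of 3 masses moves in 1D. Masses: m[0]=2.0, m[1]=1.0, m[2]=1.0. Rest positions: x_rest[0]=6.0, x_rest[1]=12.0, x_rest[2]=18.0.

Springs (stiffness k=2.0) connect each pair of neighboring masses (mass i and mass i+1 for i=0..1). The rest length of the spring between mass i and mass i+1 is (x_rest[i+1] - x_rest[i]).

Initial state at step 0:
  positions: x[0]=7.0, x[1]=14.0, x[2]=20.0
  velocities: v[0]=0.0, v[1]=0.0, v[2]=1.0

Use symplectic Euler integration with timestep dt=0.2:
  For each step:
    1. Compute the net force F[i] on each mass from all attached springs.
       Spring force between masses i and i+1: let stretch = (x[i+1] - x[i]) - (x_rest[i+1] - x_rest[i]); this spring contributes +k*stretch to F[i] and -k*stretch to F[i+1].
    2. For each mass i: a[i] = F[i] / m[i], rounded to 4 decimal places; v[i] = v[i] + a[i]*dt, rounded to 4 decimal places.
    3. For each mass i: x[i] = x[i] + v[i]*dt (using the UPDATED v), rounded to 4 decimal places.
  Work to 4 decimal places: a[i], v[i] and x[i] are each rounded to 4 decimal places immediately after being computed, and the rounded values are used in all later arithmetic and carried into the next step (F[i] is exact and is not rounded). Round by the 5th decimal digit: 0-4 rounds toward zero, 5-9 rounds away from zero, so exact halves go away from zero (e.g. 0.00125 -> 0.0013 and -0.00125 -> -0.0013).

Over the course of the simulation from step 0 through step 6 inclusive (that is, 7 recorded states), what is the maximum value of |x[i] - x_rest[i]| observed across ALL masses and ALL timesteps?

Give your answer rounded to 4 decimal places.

Answer: 2.5710

Derivation:
Step 0: x=[7.0000 14.0000 20.0000] v=[0.0000 0.0000 1.0000]
Step 1: x=[7.0400 13.9200 20.2000] v=[0.2000 -0.4000 1.0000]
Step 2: x=[7.1152 13.7920 20.3776] v=[0.3760 -0.6400 0.8880]
Step 3: x=[7.2175 13.6567 20.5084] v=[0.5114 -0.6765 0.6538]
Step 4: x=[7.3373 13.5544 20.5710] v=[0.5992 -0.5115 0.3131]
Step 5: x=[7.4658 13.5161 20.5523] v=[0.6426 -0.1917 -0.0935]
Step 6: x=[7.5963 13.5566 20.4507] v=[0.6527 0.2027 -0.5080]
Max displacement = 2.5710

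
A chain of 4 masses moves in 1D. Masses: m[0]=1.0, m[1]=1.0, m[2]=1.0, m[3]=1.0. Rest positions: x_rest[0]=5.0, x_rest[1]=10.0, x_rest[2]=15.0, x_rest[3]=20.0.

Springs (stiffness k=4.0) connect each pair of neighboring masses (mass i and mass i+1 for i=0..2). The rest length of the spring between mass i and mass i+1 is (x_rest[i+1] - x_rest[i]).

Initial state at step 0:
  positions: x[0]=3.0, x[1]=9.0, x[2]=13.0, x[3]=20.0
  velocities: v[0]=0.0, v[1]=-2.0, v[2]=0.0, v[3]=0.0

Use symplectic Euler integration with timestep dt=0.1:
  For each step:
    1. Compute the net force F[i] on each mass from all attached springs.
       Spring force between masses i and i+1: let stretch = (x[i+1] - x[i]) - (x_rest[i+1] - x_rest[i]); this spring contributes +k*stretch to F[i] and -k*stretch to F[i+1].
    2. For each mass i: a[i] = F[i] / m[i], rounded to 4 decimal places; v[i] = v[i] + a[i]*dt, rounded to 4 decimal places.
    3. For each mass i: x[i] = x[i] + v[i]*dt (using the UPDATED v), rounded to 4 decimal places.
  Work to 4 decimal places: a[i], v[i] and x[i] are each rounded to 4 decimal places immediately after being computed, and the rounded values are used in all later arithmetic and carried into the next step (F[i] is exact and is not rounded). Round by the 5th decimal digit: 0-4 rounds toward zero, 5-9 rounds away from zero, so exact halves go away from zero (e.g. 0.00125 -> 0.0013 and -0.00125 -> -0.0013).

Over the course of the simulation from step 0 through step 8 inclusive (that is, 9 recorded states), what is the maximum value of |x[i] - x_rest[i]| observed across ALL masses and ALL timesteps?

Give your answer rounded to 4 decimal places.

Step 0: x=[3.0000 9.0000 13.0000 20.0000] v=[0.0000 -2.0000 0.0000 0.0000]
Step 1: x=[3.0400 8.7200 13.1200 19.9200] v=[0.4000 -2.8000 1.2000 -0.8000]
Step 2: x=[3.1072 8.3888 13.3360 19.7680] v=[0.6720 -3.3120 2.1600 -1.5200]
Step 3: x=[3.1857 8.0442 13.6114 19.5587] v=[0.7846 -3.4458 2.7539 -2.0928]
Step 4: x=[3.2585 7.7280 13.9020 19.3115] v=[0.7280 -3.1623 2.9059 -2.4717]
Step 5: x=[3.3101 7.4800 14.1620 19.0480] v=[0.5158 -2.4805 2.6001 -2.6355]
Step 6: x=[3.3285 7.3324 14.3502 18.7890] v=[0.1838 -1.4757 1.8817 -2.5899]
Step 7: x=[3.3070 7.3054 14.4352 18.5525] v=[-0.2146 -0.2701 0.8501 -2.3654]
Step 8: x=[3.2455 7.4037 14.3997 18.3513] v=[-0.6152 0.9825 -0.3549 -2.0123]
Max displacement = 2.6946

Answer: 2.6946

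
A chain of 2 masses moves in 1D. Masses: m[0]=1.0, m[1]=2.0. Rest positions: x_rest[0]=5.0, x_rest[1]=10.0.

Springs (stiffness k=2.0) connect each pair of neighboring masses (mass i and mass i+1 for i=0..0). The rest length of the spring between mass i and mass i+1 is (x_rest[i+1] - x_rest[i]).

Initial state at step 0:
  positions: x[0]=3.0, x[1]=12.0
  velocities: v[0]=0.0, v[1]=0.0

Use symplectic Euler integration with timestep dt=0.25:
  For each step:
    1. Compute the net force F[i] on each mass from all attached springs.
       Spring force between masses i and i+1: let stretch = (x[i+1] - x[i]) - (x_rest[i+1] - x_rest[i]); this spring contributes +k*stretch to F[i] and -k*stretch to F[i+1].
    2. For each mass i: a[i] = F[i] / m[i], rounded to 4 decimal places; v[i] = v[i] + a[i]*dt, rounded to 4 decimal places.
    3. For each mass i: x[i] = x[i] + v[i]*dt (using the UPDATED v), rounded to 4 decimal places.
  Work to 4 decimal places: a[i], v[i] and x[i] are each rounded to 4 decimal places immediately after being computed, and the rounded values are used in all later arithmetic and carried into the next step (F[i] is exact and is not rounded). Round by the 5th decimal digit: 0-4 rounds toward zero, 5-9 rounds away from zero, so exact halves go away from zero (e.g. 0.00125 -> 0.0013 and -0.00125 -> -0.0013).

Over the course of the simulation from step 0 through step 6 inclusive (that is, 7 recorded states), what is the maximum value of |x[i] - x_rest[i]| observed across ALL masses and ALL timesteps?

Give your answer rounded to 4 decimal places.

Answer: 3.2726

Derivation:
Step 0: x=[3.0000 12.0000] v=[0.0000 0.0000]
Step 1: x=[3.5000 11.7500] v=[2.0000 -1.0000]
Step 2: x=[4.4063 11.2969] v=[3.6250 -1.8125]
Step 3: x=[5.5489 10.7256] v=[4.5703 -2.2852]
Step 4: x=[6.7136 10.1433] v=[4.6587 -2.3294]
Step 5: x=[7.6820 9.6591] v=[3.8736 -1.9368]
Step 6: x=[8.2726 9.3638] v=[2.3622 -1.1811]
Max displacement = 3.2726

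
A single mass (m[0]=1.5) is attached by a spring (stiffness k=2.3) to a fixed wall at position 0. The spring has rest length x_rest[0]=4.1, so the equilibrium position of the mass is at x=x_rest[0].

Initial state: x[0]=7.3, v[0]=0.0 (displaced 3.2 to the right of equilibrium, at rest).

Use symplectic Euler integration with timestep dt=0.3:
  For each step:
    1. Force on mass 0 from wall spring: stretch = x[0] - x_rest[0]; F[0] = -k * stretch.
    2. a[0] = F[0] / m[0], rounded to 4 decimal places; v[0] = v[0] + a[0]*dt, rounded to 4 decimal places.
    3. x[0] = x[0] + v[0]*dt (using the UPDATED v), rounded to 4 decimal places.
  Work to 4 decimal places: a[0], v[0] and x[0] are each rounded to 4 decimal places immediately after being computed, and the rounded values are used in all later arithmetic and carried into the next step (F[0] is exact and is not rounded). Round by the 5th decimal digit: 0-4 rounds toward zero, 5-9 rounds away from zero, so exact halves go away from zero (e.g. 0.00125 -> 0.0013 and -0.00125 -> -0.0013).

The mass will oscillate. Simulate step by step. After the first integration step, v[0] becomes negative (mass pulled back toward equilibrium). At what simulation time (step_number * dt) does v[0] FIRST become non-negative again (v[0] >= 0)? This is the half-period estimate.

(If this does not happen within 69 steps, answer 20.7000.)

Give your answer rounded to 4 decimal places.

Answer: 2.7000

Derivation:
Step 0: x=[7.3000] v=[0.0000]
Step 1: x=[6.8584] v=[-1.4720]
Step 2: x=[6.0361] v=[-2.7409]
Step 3: x=[4.9467] v=[-3.6315]
Step 4: x=[3.7404] v=[-4.0210]
Step 5: x=[2.5837] v=[-3.8556]
Step 6: x=[1.6363] v=[-3.1581]
Step 7: x=[1.0289] v=[-2.0248]
Step 8: x=[0.8453] v=[-0.6121]
Step 9: x=[1.1108] v=[0.8851]
First v>=0 after going negative at step 9, time=2.7000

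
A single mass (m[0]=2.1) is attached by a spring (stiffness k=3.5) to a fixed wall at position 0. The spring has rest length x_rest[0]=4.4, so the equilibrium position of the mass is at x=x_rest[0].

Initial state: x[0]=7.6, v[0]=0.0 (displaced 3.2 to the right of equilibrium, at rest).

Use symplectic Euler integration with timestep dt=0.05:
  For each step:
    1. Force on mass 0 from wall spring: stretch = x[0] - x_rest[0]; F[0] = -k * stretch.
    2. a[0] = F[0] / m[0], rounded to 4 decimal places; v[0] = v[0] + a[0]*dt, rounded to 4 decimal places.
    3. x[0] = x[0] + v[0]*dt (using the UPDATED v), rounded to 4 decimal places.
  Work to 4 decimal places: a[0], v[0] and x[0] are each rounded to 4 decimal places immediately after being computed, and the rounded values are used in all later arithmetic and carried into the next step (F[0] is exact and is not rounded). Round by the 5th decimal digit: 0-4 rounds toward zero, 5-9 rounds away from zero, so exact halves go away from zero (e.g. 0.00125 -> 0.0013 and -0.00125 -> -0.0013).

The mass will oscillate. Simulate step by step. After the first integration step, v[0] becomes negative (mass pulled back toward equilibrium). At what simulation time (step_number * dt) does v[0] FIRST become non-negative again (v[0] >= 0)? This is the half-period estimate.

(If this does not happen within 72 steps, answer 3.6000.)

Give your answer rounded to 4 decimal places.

Step 0: x=[7.6000] v=[0.0000]
Step 1: x=[7.5867] v=[-0.2667]
Step 2: x=[7.5601] v=[-0.5323]
Step 3: x=[7.5203] v=[-0.7956]
Step 4: x=[7.4675] v=[-1.0556]
Step 5: x=[7.4019] v=[-1.3112]
Step 6: x=[7.3238] v=[-1.5614]
Step 7: x=[7.2335] v=[-1.8051]
Step 8: x=[7.1314] v=[-2.0412]
Step 9: x=[7.0180] v=[-2.2688]
Step 10: x=[6.8937] v=[-2.4870]
Step 11: x=[6.7590] v=[-2.6948]
Step 12: x=[6.6144] v=[-2.8914]
Step 13: x=[6.4606] v=[-3.0759]
Step 14: x=[6.2982] v=[-3.2476]
Step 15: x=[6.1279] v=[-3.4058]
Step 16: x=[5.9504] v=[-3.5498]
Step 17: x=[5.7665] v=[-3.6790]
Step 18: x=[5.5769] v=[-3.7929]
Step 19: x=[5.3824] v=[-3.8910]
Step 20: x=[5.1838] v=[-3.9729]
Step 21: x=[4.9819] v=[-4.0382]
Step 22: x=[4.7776] v=[-4.0867]
Step 23: x=[4.5717] v=[-4.1182]
Step 24: x=[4.3651] v=[-4.1325]
Step 25: x=[4.1586] v=[-4.1296]
Step 26: x=[3.9531] v=[-4.1095]
Step 27: x=[3.7495] v=[-4.0723]
Step 28: x=[3.5486] v=[-4.0181]
Step 29: x=[3.3512] v=[-3.9472]
Step 30: x=[3.1582] v=[-3.8598]
Step 31: x=[2.9704] v=[-3.7563]
Step 32: x=[2.7885] v=[-3.6372]
Step 33: x=[2.6134] v=[-3.5029]
Step 34: x=[2.4457] v=[-3.3540]
Step 35: x=[2.2861] v=[-3.1911]
Step 36: x=[2.1354] v=[-3.0149]
Step 37: x=[1.9941] v=[-2.8262]
Step 38: x=[1.8628] v=[-2.6257]
Step 39: x=[1.7421] v=[-2.4143]
Step 40: x=[1.6325] v=[-2.1928]
Step 41: x=[1.5344] v=[-1.9622]
Step 42: x=[1.4482] v=[-1.7234]
Step 43: x=[1.3743] v=[-1.4774]
Step 44: x=[1.3130] v=[-1.2253]
Step 45: x=[1.2646] v=[-0.9681]
Step 46: x=[1.2293] v=[-0.7068]
Step 47: x=[1.2072] v=[-0.4426]
Step 48: x=[1.1984] v=[-0.1765]
Step 49: x=[1.2029] v=[0.0903]
First v>=0 after going negative at step 49, time=2.4500

Answer: 2.4500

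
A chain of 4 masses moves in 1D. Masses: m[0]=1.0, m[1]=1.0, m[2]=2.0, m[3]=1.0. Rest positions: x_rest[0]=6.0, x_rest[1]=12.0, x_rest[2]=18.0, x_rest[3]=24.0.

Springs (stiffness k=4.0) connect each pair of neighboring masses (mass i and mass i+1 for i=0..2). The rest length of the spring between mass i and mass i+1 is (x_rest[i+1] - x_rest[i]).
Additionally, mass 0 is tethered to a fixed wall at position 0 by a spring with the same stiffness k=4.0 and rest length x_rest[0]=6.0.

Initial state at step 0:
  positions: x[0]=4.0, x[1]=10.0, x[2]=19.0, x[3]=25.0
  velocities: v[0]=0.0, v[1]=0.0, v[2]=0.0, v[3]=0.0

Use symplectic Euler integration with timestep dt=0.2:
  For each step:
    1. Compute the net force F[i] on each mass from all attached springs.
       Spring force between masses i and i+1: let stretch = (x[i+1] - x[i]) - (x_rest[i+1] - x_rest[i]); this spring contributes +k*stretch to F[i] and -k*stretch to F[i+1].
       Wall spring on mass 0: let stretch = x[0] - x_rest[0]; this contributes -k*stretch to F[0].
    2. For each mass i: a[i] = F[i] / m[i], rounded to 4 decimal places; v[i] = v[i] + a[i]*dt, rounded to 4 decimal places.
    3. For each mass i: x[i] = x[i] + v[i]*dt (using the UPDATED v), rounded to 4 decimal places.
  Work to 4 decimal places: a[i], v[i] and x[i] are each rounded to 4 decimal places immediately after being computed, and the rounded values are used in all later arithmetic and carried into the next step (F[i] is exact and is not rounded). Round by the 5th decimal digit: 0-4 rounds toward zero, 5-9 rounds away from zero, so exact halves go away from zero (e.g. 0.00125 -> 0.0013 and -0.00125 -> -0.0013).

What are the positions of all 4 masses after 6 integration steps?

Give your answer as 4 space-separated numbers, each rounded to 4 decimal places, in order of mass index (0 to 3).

Answer: 8.2303 13.7534 17.5064 23.5651

Derivation:
Step 0: x=[4.0000 10.0000 19.0000 25.0000] v=[0.0000 0.0000 0.0000 0.0000]
Step 1: x=[4.3200 10.4800 18.7600 25.0000] v=[1.6000 2.4000 -1.2000 0.0000]
Step 2: x=[4.9344 11.2992 18.3568 24.9616] v=[3.0720 4.0960 -2.0160 -0.1920]
Step 3: x=[5.7777 12.2292 17.9174 24.8264] v=[4.2163 4.6502 -2.1971 -0.6758]
Step 4: x=[6.7288 13.0371 17.5756 24.5458] v=[4.7553 4.0396 -1.7088 -1.4030]
Step 5: x=[7.6126 13.5619 17.4284 24.1100] v=[4.4189 2.6238 -0.7361 -2.1792]
Step 6: x=[8.2303 13.7534 17.5064 23.5651] v=[3.0883 0.9576 0.3899 -2.7245]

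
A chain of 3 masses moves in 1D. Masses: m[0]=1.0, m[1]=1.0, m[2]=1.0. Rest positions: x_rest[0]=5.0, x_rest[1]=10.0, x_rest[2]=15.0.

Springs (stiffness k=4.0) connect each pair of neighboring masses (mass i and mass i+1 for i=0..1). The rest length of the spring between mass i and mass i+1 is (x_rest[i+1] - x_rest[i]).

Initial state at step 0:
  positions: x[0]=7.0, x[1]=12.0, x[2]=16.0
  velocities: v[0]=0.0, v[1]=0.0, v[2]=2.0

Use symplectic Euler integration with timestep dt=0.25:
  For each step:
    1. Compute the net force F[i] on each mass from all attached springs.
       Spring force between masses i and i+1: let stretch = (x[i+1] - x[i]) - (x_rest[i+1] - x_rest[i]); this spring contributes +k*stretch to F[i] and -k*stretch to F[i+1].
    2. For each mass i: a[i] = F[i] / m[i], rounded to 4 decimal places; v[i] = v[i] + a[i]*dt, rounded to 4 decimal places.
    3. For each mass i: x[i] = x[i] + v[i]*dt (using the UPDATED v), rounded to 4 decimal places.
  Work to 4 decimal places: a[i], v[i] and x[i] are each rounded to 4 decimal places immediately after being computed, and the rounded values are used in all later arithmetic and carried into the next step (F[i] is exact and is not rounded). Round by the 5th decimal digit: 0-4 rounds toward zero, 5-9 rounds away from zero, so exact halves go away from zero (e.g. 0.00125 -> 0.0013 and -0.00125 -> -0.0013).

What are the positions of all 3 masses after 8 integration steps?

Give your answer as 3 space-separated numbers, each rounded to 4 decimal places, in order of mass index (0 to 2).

Answer: 8.2342 12.9234 17.8426

Derivation:
Step 0: x=[7.0000 12.0000 16.0000] v=[0.0000 0.0000 2.0000]
Step 1: x=[7.0000 11.7500 16.7500] v=[0.0000 -1.0000 3.0000]
Step 2: x=[6.9375 11.5625 17.5000] v=[-0.2500 -0.7500 3.0000]
Step 3: x=[6.7813 11.7031 18.0156] v=[-0.6250 0.5625 2.0625]
Step 4: x=[6.6055 12.1914 18.2031] v=[-0.7032 1.9532 0.7500]
Step 5: x=[6.5762 12.7862 18.1377] v=[-0.1173 2.3790 -0.2617]
Step 6: x=[6.8494 13.1663 17.9844] v=[1.0927 1.5205 -0.6132]
Step 7: x=[7.4518 13.1717 17.8766] v=[2.4096 0.0217 -0.4313]
Step 8: x=[8.2342 12.9234 17.8426] v=[3.1295 -0.9933 -0.1362]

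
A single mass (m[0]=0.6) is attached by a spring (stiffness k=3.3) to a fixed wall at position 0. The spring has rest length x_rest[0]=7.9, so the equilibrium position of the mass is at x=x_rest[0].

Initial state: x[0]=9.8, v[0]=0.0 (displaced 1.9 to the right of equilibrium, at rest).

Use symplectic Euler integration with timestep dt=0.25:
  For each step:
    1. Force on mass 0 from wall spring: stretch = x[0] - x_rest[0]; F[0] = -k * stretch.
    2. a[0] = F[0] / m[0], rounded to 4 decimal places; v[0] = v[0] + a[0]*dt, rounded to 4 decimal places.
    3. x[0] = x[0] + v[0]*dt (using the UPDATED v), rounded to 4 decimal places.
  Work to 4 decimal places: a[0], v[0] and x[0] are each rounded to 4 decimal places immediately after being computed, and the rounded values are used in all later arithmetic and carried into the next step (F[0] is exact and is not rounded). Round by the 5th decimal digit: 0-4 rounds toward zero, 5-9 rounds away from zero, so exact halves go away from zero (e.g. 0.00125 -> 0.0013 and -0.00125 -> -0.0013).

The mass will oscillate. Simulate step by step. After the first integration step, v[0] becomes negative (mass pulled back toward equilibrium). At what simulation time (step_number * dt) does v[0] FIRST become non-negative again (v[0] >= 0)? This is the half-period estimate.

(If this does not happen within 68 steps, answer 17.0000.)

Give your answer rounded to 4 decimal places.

Step 0: x=[9.8000] v=[0.0000]
Step 1: x=[9.1469] v=[-2.6125]
Step 2: x=[8.0652] v=[-4.3270]
Step 3: x=[6.9267] v=[-4.5542]
Step 4: x=[6.1227] v=[-3.2159]
Step 5: x=[5.9297] v=[-0.7721]
Step 6: x=[6.4140] v=[1.9371]
First v>=0 after going negative at step 6, time=1.5000

Answer: 1.5000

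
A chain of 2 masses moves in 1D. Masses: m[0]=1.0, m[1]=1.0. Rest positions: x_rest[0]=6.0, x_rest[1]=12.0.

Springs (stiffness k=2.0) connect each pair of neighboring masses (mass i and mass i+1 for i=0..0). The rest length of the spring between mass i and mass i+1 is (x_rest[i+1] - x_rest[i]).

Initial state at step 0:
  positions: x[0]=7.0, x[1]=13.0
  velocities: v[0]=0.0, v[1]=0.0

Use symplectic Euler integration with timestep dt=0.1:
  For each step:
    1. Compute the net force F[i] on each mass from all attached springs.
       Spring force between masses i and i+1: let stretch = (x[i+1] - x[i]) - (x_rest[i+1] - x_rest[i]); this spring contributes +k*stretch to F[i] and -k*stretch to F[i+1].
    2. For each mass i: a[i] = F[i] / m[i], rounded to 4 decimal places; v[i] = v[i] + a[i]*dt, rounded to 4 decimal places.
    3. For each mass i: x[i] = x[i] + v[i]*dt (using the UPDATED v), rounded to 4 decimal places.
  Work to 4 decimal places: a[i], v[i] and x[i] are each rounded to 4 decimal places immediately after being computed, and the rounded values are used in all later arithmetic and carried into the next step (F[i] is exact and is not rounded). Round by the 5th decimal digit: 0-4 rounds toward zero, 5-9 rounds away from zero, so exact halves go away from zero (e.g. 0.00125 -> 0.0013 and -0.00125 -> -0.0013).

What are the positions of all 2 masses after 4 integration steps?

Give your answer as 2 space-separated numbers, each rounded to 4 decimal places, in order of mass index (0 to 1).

Answer: 7.0000 13.0000

Derivation:
Step 0: x=[7.0000 13.0000] v=[0.0000 0.0000]
Step 1: x=[7.0000 13.0000] v=[0.0000 0.0000]
Step 2: x=[7.0000 13.0000] v=[0.0000 0.0000]
Step 3: x=[7.0000 13.0000] v=[0.0000 0.0000]
Step 4: x=[7.0000 13.0000] v=[0.0000 0.0000]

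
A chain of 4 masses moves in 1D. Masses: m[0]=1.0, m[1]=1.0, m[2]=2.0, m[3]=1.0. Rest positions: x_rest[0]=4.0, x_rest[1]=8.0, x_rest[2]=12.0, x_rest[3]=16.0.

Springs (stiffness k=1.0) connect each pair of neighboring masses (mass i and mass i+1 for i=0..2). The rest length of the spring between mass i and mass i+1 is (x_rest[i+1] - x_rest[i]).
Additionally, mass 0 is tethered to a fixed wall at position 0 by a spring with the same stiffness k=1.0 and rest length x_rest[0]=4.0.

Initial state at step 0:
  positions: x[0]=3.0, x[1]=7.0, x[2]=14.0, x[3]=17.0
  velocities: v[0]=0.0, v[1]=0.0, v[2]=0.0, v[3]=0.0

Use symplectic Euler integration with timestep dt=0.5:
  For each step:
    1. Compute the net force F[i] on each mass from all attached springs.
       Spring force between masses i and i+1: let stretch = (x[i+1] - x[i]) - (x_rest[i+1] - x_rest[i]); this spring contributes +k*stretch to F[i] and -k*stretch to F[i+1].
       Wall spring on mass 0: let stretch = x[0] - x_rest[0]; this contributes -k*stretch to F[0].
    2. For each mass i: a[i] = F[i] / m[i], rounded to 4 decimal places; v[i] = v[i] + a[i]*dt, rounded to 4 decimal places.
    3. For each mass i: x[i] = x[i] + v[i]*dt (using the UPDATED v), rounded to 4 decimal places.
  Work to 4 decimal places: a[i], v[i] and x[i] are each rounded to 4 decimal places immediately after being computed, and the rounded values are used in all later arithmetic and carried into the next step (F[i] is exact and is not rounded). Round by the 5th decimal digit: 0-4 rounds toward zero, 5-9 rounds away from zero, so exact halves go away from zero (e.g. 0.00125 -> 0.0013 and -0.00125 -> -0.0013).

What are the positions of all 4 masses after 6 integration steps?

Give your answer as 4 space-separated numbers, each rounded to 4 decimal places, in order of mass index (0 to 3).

Answer: 6.0253 8.9264 12.4715 15.8848

Derivation:
Step 0: x=[3.0000 7.0000 14.0000 17.0000] v=[0.0000 0.0000 0.0000 0.0000]
Step 1: x=[3.2500 7.7500 13.5000 17.2500] v=[0.5000 1.5000 -1.0000 0.5000]
Step 2: x=[3.8125 8.8125 12.7500 17.5625] v=[1.1250 2.1250 -1.5000 0.6250]
Step 3: x=[4.6719 9.6094 12.1094 17.6719] v=[1.7188 1.5938 -1.2813 0.2188]
Step 4: x=[5.5977 9.7970 11.8516 17.3907] v=[1.8516 0.3751 -0.5157 -0.5625]
Step 5: x=[6.1739 9.4484 12.0294 16.7247] v=[1.1524 -0.6973 0.3555 -1.3321]
Step 6: x=[6.0253 8.9264 12.4715 15.8848] v=[-0.2973 -1.0441 0.8841 -1.6798]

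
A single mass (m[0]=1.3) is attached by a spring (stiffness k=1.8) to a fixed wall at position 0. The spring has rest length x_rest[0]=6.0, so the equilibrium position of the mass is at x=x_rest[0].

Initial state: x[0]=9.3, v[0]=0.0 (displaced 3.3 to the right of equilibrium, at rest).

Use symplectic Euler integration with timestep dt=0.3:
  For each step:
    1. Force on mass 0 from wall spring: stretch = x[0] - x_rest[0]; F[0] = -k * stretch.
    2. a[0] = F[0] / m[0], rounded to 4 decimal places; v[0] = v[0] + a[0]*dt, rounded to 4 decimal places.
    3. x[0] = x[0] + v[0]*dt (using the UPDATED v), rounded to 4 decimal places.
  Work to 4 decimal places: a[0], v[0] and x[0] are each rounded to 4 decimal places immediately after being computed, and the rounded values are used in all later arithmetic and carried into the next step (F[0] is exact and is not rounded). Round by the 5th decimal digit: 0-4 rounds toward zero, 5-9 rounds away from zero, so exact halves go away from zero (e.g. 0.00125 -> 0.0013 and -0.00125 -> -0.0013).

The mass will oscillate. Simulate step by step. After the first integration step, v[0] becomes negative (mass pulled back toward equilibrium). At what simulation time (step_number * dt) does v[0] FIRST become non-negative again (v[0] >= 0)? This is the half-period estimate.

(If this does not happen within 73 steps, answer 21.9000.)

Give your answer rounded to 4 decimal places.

Answer: 2.7000

Derivation:
Step 0: x=[9.3000] v=[0.0000]
Step 1: x=[8.8888] v=[-1.3708]
Step 2: x=[8.1176] v=[-2.5708]
Step 3: x=[7.0825] v=[-3.4504]
Step 4: x=[5.9125] v=[-3.9000]
Step 5: x=[4.7534] v=[-3.8636]
Step 6: x=[3.7497] v=[-3.3458]
Step 7: x=[3.0264] v=[-2.4111]
Step 8: x=[2.6736] v=[-1.1759]
Step 9: x=[2.7353] v=[0.2058]
First v>=0 after going negative at step 9, time=2.7000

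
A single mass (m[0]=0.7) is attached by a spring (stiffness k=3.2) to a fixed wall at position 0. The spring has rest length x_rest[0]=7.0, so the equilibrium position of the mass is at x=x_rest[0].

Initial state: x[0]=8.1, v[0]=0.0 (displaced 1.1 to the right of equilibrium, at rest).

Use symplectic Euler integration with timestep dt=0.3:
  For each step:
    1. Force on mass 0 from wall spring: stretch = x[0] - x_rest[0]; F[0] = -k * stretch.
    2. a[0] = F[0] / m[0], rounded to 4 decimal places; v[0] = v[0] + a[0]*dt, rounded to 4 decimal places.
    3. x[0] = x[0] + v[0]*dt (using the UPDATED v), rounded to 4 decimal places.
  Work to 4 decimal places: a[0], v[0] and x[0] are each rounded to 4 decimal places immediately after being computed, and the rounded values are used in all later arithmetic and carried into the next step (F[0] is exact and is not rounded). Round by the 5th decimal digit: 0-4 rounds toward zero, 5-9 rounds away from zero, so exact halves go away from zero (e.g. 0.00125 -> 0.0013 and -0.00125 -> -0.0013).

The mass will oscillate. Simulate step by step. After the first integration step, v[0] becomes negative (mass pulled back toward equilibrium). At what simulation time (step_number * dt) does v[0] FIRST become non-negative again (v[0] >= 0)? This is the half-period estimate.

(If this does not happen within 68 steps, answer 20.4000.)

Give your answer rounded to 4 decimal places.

Answer: 1.5000

Derivation:
Step 0: x=[8.1000] v=[0.0000]
Step 1: x=[7.6474] v=[-1.5086]
Step 2: x=[6.9285] v=[-2.3965]
Step 3: x=[6.2390] v=[-2.2984]
Step 4: x=[5.8626] v=[-1.2547]
Step 5: x=[5.9542] v=[0.3052]
First v>=0 after going negative at step 5, time=1.5000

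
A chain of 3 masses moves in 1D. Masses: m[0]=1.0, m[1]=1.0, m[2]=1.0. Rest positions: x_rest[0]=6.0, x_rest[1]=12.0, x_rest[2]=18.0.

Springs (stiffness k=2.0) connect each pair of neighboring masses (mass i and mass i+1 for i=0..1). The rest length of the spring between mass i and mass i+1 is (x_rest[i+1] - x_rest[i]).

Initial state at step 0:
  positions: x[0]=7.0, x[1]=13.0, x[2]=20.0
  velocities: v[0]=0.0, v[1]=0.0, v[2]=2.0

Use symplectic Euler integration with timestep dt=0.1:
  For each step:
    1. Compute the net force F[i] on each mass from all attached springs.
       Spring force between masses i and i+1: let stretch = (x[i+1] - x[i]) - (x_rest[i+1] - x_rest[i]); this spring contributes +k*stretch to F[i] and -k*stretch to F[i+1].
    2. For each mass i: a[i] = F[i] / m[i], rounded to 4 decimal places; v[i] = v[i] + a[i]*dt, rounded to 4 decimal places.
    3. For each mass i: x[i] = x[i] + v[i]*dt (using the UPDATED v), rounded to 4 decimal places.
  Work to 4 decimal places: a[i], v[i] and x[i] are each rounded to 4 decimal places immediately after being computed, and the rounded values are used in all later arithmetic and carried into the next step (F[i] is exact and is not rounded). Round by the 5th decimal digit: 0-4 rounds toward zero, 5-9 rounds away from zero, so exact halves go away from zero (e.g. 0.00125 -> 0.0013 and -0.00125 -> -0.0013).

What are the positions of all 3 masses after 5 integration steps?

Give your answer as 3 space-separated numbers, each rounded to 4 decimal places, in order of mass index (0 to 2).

Answer: 7.0148 13.3350 20.6502

Derivation:
Step 0: x=[7.0000 13.0000 20.0000] v=[0.0000 0.0000 2.0000]
Step 1: x=[7.0000 13.0200 20.1800] v=[0.0000 0.2000 1.8000]
Step 2: x=[7.0004 13.0628 20.3368] v=[0.0040 0.4280 1.5680]
Step 3: x=[7.0021 13.1298 20.4681] v=[0.0165 0.6703 1.3132]
Step 4: x=[7.0063 13.2210 20.5727] v=[0.0420 0.9124 1.0455]
Step 5: x=[7.0148 13.3350 20.6502] v=[0.0849 1.1398 0.7752]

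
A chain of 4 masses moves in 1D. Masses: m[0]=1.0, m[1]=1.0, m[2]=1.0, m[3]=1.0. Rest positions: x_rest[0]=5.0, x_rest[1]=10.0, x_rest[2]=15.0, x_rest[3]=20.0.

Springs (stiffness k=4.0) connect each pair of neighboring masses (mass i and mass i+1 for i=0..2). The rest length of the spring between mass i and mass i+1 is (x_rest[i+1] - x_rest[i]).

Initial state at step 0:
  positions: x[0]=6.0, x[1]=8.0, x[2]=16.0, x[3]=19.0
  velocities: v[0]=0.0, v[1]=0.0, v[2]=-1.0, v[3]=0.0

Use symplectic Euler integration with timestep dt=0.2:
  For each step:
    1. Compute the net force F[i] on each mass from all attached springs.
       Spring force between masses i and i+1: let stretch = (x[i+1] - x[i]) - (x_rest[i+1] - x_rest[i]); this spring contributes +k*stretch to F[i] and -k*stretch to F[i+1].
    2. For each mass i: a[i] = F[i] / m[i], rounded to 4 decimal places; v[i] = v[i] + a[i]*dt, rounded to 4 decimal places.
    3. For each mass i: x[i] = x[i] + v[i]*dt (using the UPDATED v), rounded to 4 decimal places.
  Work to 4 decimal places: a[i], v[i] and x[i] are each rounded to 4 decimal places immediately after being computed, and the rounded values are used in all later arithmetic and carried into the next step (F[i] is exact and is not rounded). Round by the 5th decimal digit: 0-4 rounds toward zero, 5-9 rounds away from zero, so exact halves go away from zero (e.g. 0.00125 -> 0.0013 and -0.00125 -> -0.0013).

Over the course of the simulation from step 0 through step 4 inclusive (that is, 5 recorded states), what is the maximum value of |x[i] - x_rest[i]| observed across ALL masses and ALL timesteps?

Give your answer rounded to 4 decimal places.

Answer: 2.1288

Derivation:
Step 0: x=[6.0000 8.0000 16.0000 19.0000] v=[0.0000 0.0000 -1.0000 0.0000]
Step 1: x=[5.5200 8.9600 15.0000 19.3200] v=[-2.4000 4.8000 -5.0000 1.6000]
Step 2: x=[4.7904 10.3360 13.7248 19.7488] v=[-3.6480 6.8800 -6.3760 2.1440]
Step 3: x=[4.1481 11.3669 12.8712 20.0138] v=[-3.2115 5.1546 -4.2678 1.3248]
Step 4: x=[3.8608 11.4835 12.9198 19.9359] v=[-1.4365 0.5830 0.2428 -0.3893]
Max displacement = 2.1288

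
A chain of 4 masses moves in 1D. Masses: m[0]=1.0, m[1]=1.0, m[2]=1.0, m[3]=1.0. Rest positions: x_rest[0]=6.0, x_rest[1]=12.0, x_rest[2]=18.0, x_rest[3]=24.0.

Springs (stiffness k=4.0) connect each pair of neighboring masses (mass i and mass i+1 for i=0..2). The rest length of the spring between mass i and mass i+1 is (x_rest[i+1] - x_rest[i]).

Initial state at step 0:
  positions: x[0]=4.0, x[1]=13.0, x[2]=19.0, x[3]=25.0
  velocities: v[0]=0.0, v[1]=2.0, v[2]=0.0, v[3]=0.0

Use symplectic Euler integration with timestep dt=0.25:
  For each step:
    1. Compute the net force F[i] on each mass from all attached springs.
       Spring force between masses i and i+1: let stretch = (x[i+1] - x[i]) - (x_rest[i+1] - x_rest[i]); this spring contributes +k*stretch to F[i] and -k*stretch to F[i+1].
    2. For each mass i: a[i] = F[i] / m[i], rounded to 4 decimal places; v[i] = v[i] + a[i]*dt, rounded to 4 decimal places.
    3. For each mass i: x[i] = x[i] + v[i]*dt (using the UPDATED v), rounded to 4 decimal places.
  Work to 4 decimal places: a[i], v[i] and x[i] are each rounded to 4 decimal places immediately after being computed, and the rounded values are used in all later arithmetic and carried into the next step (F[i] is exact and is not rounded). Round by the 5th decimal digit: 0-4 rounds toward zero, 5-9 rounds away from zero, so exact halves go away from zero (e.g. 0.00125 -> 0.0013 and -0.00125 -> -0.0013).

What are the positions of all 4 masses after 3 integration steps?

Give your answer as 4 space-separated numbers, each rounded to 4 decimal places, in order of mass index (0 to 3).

Answer: 7.2656 11.5781 18.6719 24.9844

Derivation:
Step 0: x=[4.0000 13.0000 19.0000 25.0000] v=[0.0000 2.0000 0.0000 0.0000]
Step 1: x=[4.7500 12.7500 19.0000 25.0000] v=[3.0000 -1.0000 0.0000 0.0000]
Step 2: x=[6.0000 12.0625 18.9375 25.0000] v=[5.0000 -2.7500 -0.2500 0.0000]
Step 3: x=[7.2656 11.5781 18.6719 24.9844] v=[5.0625 -1.9375 -1.0625 -0.0625]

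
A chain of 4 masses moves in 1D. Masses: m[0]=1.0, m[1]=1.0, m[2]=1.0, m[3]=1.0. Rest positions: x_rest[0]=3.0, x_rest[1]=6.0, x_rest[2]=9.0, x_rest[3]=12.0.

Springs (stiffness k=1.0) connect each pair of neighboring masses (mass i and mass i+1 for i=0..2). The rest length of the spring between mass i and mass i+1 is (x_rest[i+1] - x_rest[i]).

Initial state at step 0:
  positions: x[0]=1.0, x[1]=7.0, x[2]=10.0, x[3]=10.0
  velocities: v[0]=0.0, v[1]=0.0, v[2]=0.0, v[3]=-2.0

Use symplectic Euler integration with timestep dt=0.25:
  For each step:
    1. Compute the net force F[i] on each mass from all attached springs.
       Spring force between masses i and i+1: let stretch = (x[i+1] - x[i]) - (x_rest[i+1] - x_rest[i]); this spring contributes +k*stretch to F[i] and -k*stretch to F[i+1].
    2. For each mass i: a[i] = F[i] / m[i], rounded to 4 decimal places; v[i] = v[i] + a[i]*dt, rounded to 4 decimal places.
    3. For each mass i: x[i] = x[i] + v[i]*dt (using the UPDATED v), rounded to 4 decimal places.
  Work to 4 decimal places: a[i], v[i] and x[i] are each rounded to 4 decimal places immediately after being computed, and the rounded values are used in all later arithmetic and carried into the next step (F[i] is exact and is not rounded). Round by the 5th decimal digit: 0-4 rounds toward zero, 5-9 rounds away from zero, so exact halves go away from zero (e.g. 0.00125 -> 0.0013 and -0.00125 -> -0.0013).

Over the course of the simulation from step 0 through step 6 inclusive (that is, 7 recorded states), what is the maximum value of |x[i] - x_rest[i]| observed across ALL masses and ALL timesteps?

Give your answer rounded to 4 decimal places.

Step 0: x=[1.0000 7.0000 10.0000 10.0000] v=[0.0000 0.0000 0.0000 -2.0000]
Step 1: x=[1.1875 6.8125 9.8125 9.6875] v=[0.7500 -0.7500 -0.7500 -1.2500]
Step 2: x=[1.5391 6.4609 9.4297 9.5703] v=[1.4063 -1.4063 -1.5313 -0.4688]
Step 3: x=[2.0108 5.9873 8.8701 9.6318] v=[1.8868 -1.8946 -2.2384 0.2461]
Step 4: x=[2.5435 5.4453 8.1779 9.8332] v=[2.1309 -2.1680 -2.7687 0.8057]
Step 5: x=[3.0701 4.8927 7.4184 10.1187] v=[2.1064 -2.2103 -3.0380 1.1419]
Step 6: x=[3.5231 4.3841 6.6698 10.4229] v=[1.8121 -2.0345 -2.9944 1.2168]
Max displacement = 2.4297

Answer: 2.4297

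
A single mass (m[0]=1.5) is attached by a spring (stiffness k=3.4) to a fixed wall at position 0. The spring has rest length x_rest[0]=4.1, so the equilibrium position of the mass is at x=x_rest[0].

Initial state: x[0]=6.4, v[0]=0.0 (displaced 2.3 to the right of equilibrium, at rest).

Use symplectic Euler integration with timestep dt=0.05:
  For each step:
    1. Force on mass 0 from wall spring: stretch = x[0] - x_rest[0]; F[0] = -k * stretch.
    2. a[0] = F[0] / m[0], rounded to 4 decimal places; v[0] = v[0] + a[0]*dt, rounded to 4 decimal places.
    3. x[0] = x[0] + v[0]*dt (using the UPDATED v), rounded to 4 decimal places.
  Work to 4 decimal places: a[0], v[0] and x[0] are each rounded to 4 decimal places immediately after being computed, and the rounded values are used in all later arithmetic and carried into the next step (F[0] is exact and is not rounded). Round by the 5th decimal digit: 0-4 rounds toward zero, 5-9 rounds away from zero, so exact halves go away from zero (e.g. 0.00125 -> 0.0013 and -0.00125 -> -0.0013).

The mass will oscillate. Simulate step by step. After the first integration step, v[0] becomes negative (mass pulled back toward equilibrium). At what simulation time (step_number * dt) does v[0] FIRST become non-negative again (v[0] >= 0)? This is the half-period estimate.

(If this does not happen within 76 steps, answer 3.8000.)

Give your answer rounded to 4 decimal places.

Answer: 2.1000

Derivation:
Step 0: x=[6.4000] v=[0.0000]
Step 1: x=[6.3870] v=[-0.2607]
Step 2: x=[6.3610] v=[-0.5199]
Step 3: x=[6.3222] v=[-0.7761]
Step 4: x=[6.2708] v=[-1.0280]
Step 5: x=[6.2071] v=[-1.2740]
Step 6: x=[6.1315] v=[-1.5128]
Step 7: x=[6.0444] v=[-1.7430]
Step 8: x=[5.9462] v=[-1.9634]
Step 9: x=[5.8376] v=[-2.1726]
Step 10: x=[5.7191] v=[-2.3695]
Step 11: x=[5.5915] v=[-2.5530]
Step 12: x=[5.4554] v=[-2.7220]
Step 13: x=[5.3116] v=[-2.8756]
Step 14: x=[5.1610] v=[-3.0129]
Step 15: x=[5.0043] v=[-3.1331]
Step 16: x=[4.8425] v=[-3.2356]
Step 17: x=[4.6765] v=[-3.3198]
Step 18: x=[4.5072] v=[-3.3851]
Step 19: x=[4.3356] v=[-3.4313]
Step 20: x=[4.1627] v=[-3.4580]
Step 21: x=[3.9894] v=[-3.4651]
Step 22: x=[3.8168] v=[-3.4526]
Step 23: x=[3.6458] v=[-3.4205]
Step 24: x=[3.4774] v=[-3.3690]
Step 25: x=[3.3125] v=[-3.2984]
Step 26: x=[3.1520] v=[-3.2092]
Step 27: x=[2.9969] v=[-3.1018]
Step 28: x=[2.8481] v=[-2.9768]
Step 29: x=[2.7064] v=[-2.8349]
Step 30: x=[2.5726] v=[-2.6770]
Step 31: x=[2.4474] v=[-2.5039]
Step 32: x=[2.3316] v=[-2.3166]
Step 33: x=[2.2258] v=[-2.1162]
Step 34: x=[2.1306] v=[-1.9038]
Step 35: x=[2.0466] v=[-1.6806]
Step 36: x=[1.9742] v=[-1.4479]
Step 37: x=[1.9139] v=[-1.2070]
Step 38: x=[1.8659] v=[-0.9592]
Step 39: x=[1.8306] v=[-0.7060]
Step 40: x=[1.8082] v=[-0.4488]
Step 41: x=[1.7987] v=[-0.1891]
Step 42: x=[1.8023] v=[0.0717]
First v>=0 after going negative at step 42, time=2.1000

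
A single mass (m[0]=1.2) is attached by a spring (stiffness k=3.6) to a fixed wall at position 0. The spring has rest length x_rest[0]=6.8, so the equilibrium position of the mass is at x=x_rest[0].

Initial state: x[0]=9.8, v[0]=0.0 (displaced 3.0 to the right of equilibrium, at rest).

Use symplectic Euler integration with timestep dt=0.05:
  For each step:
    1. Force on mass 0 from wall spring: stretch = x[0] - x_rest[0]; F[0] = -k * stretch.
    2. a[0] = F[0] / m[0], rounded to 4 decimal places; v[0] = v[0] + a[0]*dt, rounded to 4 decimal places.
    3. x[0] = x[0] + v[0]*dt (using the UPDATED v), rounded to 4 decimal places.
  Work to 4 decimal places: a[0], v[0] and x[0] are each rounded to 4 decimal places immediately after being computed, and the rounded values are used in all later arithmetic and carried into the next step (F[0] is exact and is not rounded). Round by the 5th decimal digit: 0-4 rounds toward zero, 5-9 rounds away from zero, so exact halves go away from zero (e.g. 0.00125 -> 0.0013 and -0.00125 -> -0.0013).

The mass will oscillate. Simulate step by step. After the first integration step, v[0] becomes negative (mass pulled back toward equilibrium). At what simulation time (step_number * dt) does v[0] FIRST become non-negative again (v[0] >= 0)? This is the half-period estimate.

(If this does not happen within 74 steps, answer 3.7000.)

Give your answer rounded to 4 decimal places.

Step 0: x=[9.8000] v=[0.0000]
Step 1: x=[9.7775] v=[-0.4500]
Step 2: x=[9.7327] v=[-0.8966]
Step 3: x=[9.6659] v=[-1.3365]
Step 4: x=[9.5776] v=[-1.7664]
Step 5: x=[9.4685] v=[-2.1830]
Step 6: x=[9.3393] v=[-2.5833]
Step 7: x=[9.1911] v=[-2.9642]
Step 8: x=[9.0250] v=[-3.3229]
Step 9: x=[8.8422] v=[-3.6567]
Step 10: x=[8.6441] v=[-3.9630]
Step 11: x=[8.4321] v=[-4.2396]
Step 12: x=[8.2079] v=[-4.4844]
Step 13: x=[7.9731] v=[-4.6956]
Step 14: x=[7.7295] v=[-4.8716]
Step 15: x=[7.4790] v=[-5.0110]
Step 16: x=[7.2234] v=[-5.1129]
Step 17: x=[6.9646] v=[-5.1764]
Step 18: x=[6.7045] v=[-5.2011]
Step 19: x=[6.4452] v=[-5.1868]
Step 20: x=[6.1885] v=[-5.1336]
Step 21: x=[5.9364] v=[-5.0419]
Step 22: x=[5.6908] v=[-4.9124]
Step 23: x=[5.4535] v=[-4.7460]
Step 24: x=[5.2263] v=[-4.5440]
Step 25: x=[5.0109] v=[-4.3079]
Step 26: x=[4.8089] v=[-4.0395]
Step 27: x=[4.6219] v=[-3.7408]
Step 28: x=[4.4512] v=[-3.4141]
Step 29: x=[4.2981] v=[-3.0618]
Step 30: x=[4.1638] v=[-2.6865]
Step 31: x=[4.0492] v=[-2.2911]
Step 32: x=[3.9553] v=[-1.8785]
Step 33: x=[3.8827] v=[-1.4518]
Step 34: x=[3.8320] v=[-1.0142]
Step 35: x=[3.8036] v=[-0.5690]
Step 36: x=[3.7976] v=[-0.1195]
Step 37: x=[3.8141] v=[0.3309]
First v>=0 after going negative at step 37, time=1.8500

Answer: 1.8500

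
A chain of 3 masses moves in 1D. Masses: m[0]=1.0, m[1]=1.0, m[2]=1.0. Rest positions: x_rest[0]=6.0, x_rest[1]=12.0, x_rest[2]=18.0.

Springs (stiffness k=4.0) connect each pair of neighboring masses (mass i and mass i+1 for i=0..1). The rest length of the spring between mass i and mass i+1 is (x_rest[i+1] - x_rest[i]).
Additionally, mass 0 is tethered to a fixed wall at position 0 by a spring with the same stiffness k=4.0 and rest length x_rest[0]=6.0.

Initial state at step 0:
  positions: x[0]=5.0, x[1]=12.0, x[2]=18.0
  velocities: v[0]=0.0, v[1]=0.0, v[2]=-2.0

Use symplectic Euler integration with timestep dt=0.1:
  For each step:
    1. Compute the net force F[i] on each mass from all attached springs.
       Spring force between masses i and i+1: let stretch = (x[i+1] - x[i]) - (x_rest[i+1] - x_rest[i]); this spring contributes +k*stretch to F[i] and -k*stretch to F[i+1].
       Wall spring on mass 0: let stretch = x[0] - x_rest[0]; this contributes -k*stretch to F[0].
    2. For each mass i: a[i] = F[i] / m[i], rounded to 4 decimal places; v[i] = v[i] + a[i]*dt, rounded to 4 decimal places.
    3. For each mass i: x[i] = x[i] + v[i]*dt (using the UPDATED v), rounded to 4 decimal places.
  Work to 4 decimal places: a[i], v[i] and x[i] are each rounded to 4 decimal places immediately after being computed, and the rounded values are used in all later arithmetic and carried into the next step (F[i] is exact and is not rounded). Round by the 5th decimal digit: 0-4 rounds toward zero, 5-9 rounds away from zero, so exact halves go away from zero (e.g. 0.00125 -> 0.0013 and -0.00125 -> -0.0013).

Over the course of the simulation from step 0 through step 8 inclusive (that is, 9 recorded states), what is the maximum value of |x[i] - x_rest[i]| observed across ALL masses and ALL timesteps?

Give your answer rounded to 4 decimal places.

Answer: 1.2800

Derivation:
Step 0: x=[5.0000 12.0000 18.0000] v=[0.0000 0.0000 -2.0000]
Step 1: x=[5.0800 11.9600 17.8000] v=[0.8000 -0.4000 -2.0000]
Step 2: x=[5.2320 11.8784 17.6064] v=[1.5200 -0.8160 -1.9360]
Step 3: x=[5.4406 11.7601 17.4237] v=[2.0858 -1.1834 -1.8272]
Step 4: x=[5.6843 11.6155 17.2544] v=[2.4374 -1.4458 -1.6926]
Step 5: x=[5.9379 11.4592 17.0996] v=[2.5362 -1.5627 -1.5482]
Step 6: x=[6.1749 11.3077 16.9592] v=[2.3696 -1.5151 -1.4044]
Step 7: x=[6.3702 11.1769 16.8327] v=[1.9528 -1.3076 -1.2650]
Step 8: x=[6.5029 11.0801 16.7200] v=[1.3274 -0.9680 -1.1273]
Max displacement = 1.2800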